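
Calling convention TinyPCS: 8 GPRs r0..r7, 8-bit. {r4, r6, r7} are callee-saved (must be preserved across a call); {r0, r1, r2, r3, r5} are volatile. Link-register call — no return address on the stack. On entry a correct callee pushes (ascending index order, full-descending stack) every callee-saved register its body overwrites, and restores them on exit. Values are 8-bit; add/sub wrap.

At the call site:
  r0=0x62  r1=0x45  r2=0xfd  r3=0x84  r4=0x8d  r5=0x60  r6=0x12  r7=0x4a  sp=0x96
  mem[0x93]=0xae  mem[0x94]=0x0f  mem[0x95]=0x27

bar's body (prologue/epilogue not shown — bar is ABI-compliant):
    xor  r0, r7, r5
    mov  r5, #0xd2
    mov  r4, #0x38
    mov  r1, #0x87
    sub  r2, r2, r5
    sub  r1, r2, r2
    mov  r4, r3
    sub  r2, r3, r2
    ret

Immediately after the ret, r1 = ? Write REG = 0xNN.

prologue: push r4 -> mem[0x95]=0x8d, sp=0x95
body[0] xor  r0, r7, r5 -> r0=0x2a
body[1] mov  r5, #0xd2 -> r5=0xd2
body[2] mov  r4, #0x38 -> r4=0x38
body[3] mov  r1, #0x87 -> r1=0x87
body[4] sub  r2, r2, r5 -> r2=0x2b
body[5] sub  r1, r2, r2 -> r1=0x00
body[6] mov  r4, r3 -> r4=0x84
body[7] sub  r2, r3, r2 -> r2=0x59
epilogue: pop r4=0x8d, sp=0x96
r1 is caller-saved -> body value

REG = 0x00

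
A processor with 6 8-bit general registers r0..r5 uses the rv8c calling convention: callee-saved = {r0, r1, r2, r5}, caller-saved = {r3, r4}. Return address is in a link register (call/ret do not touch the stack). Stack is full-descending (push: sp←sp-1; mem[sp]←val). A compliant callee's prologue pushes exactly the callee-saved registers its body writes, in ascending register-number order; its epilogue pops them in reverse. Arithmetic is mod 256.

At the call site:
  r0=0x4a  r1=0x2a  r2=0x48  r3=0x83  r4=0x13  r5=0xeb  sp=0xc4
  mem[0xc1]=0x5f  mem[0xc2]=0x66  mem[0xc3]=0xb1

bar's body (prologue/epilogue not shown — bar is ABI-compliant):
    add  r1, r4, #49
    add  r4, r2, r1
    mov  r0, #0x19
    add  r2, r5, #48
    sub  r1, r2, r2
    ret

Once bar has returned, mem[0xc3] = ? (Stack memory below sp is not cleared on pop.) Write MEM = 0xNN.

MEM = 0x4a

prologue: push r0 → mem[0xc3]=0x4a, sp=0xc3
prologue: push r1 → mem[0xc2]=0x2a, sp=0xc2
prologue: push r2 → mem[0xc1]=0x48, sp=0xc1
body[0] add  r1, r4, #49 → r1=0x44
body[1] add  r4, r2, r1 → r4=0x8c
body[2] mov  r0, #0x19 → r0=0x19
body[3] add  r2, r5, #48 → r2=0x1b
body[4] sub  r1, r2, r2 → r1=0x00
epilogue: pop r2=0x48, sp=0xc2
epilogue: pop r1=0x2a, sp=0xc3
epilogue: pop r0=0x4a, sp=0xc4
prologue pushed ['r0', 'r1', 'r2'] at ['0xc3', '0xc2', '0xc1']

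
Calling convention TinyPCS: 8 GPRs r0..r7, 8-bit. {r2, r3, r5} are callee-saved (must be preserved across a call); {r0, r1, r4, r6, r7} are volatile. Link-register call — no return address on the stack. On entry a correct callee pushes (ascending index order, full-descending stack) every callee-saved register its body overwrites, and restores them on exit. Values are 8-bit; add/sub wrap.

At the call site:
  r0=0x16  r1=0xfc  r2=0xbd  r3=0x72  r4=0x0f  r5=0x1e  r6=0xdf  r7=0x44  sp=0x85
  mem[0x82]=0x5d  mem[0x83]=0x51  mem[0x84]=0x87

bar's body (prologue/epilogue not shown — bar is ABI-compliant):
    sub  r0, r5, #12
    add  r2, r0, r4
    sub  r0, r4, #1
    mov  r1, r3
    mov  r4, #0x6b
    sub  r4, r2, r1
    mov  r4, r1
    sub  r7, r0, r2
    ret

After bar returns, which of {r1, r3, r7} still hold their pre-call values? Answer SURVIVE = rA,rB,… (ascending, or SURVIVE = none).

SURVIVE = r3

prologue: push r2 -> mem[0x84]=0xbd, sp=0x84
body[0] sub  r0, r5, #12 -> r0=0x12
body[1] add  r2, r0, r4 -> r2=0x21
body[2] sub  r0, r4, #1 -> r0=0x0e
body[3] mov  r1, r3 -> r1=0x72
body[4] mov  r4, #0x6b -> r4=0x6b
body[5] sub  r4, r2, r1 -> r4=0xaf
body[6] mov  r4, r1 -> r4=0x72
body[7] sub  r7, r0, r2 -> r7=0xed
epilogue: pop r2=0xbd, sp=0x85
r1: caller-saved, written=True
r3: callee-saved, written=False
r7: caller-saved, written=True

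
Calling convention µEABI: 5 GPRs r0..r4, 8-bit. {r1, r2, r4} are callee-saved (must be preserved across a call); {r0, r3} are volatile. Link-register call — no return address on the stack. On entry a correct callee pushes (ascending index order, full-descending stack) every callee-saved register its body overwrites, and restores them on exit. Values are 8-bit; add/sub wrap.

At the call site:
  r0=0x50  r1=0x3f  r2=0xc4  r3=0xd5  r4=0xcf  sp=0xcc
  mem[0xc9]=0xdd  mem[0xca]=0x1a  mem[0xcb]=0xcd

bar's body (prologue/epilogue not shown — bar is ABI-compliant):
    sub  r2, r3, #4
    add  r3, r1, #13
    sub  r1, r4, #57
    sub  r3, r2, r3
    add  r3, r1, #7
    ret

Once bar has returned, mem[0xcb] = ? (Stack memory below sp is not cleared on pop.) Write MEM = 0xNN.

prologue: push r1 -> mem[0xcb]=0x3f, sp=0xcb
prologue: push r2 -> mem[0xca]=0xc4, sp=0xca
body[0] sub  r2, r3, #4 -> r2=0xd1
body[1] add  r3, r1, #13 -> r3=0x4c
body[2] sub  r1, r4, #57 -> r1=0x96
body[3] sub  r3, r2, r3 -> r3=0x85
body[4] add  r3, r1, #7 -> r3=0x9d
epilogue: pop r2=0xc4, sp=0xcb
epilogue: pop r1=0x3f, sp=0xcc
prologue pushed ['r1', 'r2'] at ['0xcb', '0xca']

MEM = 0x3f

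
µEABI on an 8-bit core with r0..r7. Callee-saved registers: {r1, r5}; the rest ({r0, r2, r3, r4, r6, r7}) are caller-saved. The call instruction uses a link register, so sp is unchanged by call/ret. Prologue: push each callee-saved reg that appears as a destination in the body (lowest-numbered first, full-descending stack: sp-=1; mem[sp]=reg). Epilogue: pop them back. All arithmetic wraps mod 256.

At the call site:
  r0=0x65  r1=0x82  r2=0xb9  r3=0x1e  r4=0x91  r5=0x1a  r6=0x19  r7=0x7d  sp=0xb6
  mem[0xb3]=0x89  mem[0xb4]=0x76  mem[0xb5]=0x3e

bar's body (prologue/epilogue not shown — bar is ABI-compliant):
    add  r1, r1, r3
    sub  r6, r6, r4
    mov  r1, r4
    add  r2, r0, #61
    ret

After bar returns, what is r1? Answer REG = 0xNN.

REG = 0x82

prologue: push r1 → mem[0xb5]=0x82, sp=0xb5
body[0] add  r1, r1, r3 → r1=0xa0
body[1] sub  r6, r6, r4 → r6=0x88
body[2] mov  r1, r4 → r1=0x91
body[3] add  r2, r0, #61 → r2=0xa2
epilogue: pop r1=0x82, sp=0xb6
r1 is callee-saved → restored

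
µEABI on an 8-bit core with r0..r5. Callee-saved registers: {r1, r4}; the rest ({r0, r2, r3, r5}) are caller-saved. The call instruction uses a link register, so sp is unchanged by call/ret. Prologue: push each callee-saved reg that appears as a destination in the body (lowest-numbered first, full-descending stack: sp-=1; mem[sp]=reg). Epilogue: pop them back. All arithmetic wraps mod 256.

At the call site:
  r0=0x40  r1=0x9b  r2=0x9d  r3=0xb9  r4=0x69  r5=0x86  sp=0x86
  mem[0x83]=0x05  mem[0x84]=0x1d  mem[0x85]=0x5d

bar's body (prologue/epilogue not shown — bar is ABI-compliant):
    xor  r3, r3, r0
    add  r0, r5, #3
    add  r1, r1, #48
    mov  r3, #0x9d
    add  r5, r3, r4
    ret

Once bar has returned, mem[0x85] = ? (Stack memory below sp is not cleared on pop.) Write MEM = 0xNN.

prologue: push r1 -> mem[0x85]=0x9b, sp=0x85
body[0] xor  r3, r3, r0 -> r3=0xf9
body[1] add  r0, r5, #3 -> r0=0x89
body[2] add  r1, r1, #48 -> r1=0xcb
body[3] mov  r3, #0x9d -> r3=0x9d
body[4] add  r5, r3, r4 -> r5=0x06
epilogue: pop r1=0x9b, sp=0x86
prologue pushed ['r1'] at ['0x85']

MEM = 0x9b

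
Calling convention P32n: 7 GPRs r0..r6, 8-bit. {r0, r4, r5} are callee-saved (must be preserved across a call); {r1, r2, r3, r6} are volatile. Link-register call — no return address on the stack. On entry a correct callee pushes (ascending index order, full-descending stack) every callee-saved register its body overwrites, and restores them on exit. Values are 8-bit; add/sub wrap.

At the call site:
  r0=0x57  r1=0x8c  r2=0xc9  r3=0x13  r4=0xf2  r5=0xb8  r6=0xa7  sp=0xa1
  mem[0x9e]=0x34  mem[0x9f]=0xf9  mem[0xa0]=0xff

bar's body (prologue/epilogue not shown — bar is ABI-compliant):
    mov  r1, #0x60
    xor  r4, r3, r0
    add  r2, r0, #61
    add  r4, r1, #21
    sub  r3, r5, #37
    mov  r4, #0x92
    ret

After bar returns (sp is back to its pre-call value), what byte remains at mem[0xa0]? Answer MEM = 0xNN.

MEM = 0xf2

prologue: push r4 -> mem[0xa0]=0xf2, sp=0xa0
body[0] mov  r1, #0x60 -> r1=0x60
body[1] xor  r4, r3, r0 -> r4=0x44
body[2] add  r2, r0, #61 -> r2=0x94
body[3] add  r4, r1, #21 -> r4=0x75
body[4] sub  r3, r5, #37 -> r3=0x93
body[5] mov  r4, #0x92 -> r4=0x92
epilogue: pop r4=0xf2, sp=0xa1
prologue pushed ['r4'] at ['0xa0']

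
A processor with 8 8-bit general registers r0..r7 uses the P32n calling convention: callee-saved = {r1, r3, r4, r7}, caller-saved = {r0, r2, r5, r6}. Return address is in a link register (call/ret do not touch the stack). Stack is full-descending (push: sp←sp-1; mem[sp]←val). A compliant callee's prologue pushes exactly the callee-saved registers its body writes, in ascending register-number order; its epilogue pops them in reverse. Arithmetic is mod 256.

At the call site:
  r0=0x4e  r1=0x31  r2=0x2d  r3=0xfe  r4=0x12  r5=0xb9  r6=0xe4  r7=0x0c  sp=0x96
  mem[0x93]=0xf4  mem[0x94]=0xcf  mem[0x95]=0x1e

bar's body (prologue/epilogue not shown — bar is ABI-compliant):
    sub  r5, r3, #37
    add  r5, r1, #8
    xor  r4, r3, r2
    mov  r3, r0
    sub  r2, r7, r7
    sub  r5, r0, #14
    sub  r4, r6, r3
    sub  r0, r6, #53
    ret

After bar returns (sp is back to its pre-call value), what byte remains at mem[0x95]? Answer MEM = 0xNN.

MEM = 0xfe

prologue: push r3 → mem[0x95]=0xfe, sp=0x95
prologue: push r4 → mem[0x94]=0x12, sp=0x94
body[0] sub  r5, r3, #37 → r5=0xd9
body[1] add  r5, r1, #8 → r5=0x39
body[2] xor  r4, r3, r2 → r4=0xd3
body[3] mov  r3, r0 → r3=0x4e
body[4] sub  r2, r7, r7 → r2=0x00
body[5] sub  r5, r0, #14 → r5=0x40
body[6] sub  r4, r6, r3 → r4=0x96
body[7] sub  r0, r6, #53 → r0=0xaf
epilogue: pop r4=0x12, sp=0x95
epilogue: pop r3=0xfe, sp=0x96
prologue pushed ['r3', 'r4'] at ['0x95', '0x94']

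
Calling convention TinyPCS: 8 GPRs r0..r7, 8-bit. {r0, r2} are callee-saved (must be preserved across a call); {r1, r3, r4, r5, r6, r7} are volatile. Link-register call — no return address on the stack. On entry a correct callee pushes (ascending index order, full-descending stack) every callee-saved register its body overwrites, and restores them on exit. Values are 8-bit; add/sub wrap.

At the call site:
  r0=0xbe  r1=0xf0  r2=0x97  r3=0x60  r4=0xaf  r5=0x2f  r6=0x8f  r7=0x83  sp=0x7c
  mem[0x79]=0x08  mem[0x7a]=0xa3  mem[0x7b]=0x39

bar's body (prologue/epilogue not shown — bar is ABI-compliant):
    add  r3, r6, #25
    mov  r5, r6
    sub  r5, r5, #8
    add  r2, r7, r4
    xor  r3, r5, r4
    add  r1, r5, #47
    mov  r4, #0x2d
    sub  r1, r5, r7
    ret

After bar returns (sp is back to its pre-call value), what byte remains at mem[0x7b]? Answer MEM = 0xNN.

prologue: push r2 -> mem[0x7b]=0x97, sp=0x7b
body[0] add  r3, r6, #25 -> r3=0xa8
body[1] mov  r5, r6 -> r5=0x8f
body[2] sub  r5, r5, #8 -> r5=0x87
body[3] add  r2, r7, r4 -> r2=0x32
body[4] xor  r3, r5, r4 -> r3=0x28
body[5] add  r1, r5, #47 -> r1=0xb6
body[6] mov  r4, #0x2d -> r4=0x2d
body[7] sub  r1, r5, r7 -> r1=0x04
epilogue: pop r2=0x97, sp=0x7c
prologue pushed ['r2'] at ['0x7b']

MEM = 0x97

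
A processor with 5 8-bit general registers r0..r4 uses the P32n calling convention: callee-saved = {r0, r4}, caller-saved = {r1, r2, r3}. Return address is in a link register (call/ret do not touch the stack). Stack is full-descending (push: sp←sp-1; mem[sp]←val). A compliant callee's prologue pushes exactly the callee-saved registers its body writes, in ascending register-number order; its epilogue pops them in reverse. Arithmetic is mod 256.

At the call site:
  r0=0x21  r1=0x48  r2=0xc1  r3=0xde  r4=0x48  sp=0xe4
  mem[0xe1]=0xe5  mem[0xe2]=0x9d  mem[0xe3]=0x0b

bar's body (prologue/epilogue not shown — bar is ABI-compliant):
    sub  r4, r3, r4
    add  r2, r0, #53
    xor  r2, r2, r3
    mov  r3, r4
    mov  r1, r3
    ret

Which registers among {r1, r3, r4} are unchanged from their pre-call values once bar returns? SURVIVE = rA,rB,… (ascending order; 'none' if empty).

prologue: push r4 -> mem[0xe3]=0x48, sp=0xe3
body[0] sub  r4, r3, r4 -> r4=0x96
body[1] add  r2, r0, #53 -> r2=0x56
body[2] xor  r2, r2, r3 -> r2=0x88
body[3] mov  r3, r4 -> r3=0x96
body[4] mov  r1, r3 -> r1=0x96
epilogue: pop r4=0x48, sp=0xe4
r1: caller-saved, written=True
r3: caller-saved, written=True
r4: callee-saved, written=True

SURVIVE = r4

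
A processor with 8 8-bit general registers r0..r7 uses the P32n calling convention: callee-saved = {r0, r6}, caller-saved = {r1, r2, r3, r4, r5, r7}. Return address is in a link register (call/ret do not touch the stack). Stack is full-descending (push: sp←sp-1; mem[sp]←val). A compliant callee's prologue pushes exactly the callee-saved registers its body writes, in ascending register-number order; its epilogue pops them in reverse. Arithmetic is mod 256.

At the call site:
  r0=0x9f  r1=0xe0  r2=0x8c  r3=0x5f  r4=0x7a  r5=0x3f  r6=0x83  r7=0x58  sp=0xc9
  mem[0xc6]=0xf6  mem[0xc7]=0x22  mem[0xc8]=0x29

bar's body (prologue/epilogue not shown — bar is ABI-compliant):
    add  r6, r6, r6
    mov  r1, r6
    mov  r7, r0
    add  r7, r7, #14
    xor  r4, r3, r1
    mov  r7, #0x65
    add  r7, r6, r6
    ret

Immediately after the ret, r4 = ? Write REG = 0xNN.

REG = 0x59

prologue: push r6 → mem[0xc8]=0x83, sp=0xc8
body[0] add  r6, r6, r6 → r6=0x06
body[1] mov  r1, r6 → r1=0x06
body[2] mov  r7, r0 → r7=0x9f
body[3] add  r7, r7, #14 → r7=0xad
body[4] xor  r4, r3, r1 → r4=0x59
body[5] mov  r7, #0x65 → r7=0x65
body[6] add  r7, r6, r6 → r7=0x0c
epilogue: pop r6=0x83, sp=0xc9
r4 is caller-saved → body value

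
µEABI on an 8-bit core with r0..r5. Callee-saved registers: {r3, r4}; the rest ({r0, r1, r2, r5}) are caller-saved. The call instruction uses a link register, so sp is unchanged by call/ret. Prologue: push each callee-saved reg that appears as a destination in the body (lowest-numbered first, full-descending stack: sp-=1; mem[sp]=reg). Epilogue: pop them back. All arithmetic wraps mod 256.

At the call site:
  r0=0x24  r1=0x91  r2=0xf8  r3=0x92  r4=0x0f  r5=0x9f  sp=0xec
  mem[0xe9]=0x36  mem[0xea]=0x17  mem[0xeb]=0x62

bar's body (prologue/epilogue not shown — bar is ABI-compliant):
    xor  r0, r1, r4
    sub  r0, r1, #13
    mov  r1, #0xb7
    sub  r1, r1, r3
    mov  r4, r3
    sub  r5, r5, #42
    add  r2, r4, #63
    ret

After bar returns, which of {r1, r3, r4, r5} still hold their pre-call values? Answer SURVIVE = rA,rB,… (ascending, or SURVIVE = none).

SURVIVE = r3,r4

prologue: push r4 → mem[0xeb]=0x0f, sp=0xeb
body[0] xor  r0, r1, r4 → r0=0x9e
body[1] sub  r0, r1, #13 → r0=0x84
body[2] mov  r1, #0xb7 → r1=0xb7
body[3] sub  r1, r1, r3 → r1=0x25
body[4] mov  r4, r3 → r4=0x92
body[5] sub  r5, r5, #42 → r5=0x75
body[6] add  r2, r4, #63 → r2=0xd1
epilogue: pop r4=0x0f, sp=0xec
r1: caller-saved, written=True
r3: callee-saved, written=False
r4: callee-saved, written=True
r5: caller-saved, written=True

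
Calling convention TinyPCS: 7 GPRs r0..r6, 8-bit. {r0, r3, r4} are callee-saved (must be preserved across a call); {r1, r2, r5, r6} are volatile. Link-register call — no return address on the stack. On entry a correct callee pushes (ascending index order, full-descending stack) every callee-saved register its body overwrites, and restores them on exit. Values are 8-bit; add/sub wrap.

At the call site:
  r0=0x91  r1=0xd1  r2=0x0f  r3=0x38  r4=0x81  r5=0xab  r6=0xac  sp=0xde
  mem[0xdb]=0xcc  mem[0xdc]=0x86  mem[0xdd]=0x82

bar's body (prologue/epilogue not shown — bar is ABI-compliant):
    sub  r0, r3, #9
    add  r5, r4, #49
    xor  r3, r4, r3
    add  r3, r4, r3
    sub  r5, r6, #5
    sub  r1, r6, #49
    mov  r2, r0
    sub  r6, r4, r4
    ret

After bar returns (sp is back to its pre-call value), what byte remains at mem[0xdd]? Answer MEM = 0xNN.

prologue: push r0 -> mem[0xdd]=0x91, sp=0xdd
prologue: push r3 -> mem[0xdc]=0x38, sp=0xdc
body[0] sub  r0, r3, #9 -> r0=0x2f
body[1] add  r5, r4, #49 -> r5=0xb2
body[2] xor  r3, r4, r3 -> r3=0xb9
body[3] add  r3, r4, r3 -> r3=0x3a
body[4] sub  r5, r6, #5 -> r5=0xa7
body[5] sub  r1, r6, #49 -> r1=0x7b
body[6] mov  r2, r0 -> r2=0x2f
body[7] sub  r6, r4, r4 -> r6=0x00
epilogue: pop r3=0x38, sp=0xdd
epilogue: pop r0=0x91, sp=0xde
prologue pushed ['r0', 'r3'] at ['0xdd', '0xdc']

MEM = 0x91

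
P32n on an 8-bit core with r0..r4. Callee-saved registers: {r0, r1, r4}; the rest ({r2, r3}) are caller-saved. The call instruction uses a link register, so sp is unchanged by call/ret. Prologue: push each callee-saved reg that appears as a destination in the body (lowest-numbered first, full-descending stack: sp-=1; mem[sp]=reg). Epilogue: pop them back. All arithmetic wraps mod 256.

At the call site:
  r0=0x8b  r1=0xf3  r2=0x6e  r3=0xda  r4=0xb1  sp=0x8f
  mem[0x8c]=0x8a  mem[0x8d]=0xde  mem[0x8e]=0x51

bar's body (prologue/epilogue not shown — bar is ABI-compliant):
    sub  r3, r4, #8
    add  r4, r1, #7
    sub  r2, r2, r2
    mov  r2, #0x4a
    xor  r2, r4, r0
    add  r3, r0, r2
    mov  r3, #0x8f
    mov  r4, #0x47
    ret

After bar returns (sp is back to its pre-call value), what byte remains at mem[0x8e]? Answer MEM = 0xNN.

prologue: push r4 → mem[0x8e]=0xb1, sp=0x8e
body[0] sub  r3, r4, #8 → r3=0xa9
body[1] add  r4, r1, #7 → r4=0xfa
body[2] sub  r2, r2, r2 → r2=0x00
body[3] mov  r2, #0x4a → r2=0x4a
body[4] xor  r2, r4, r0 → r2=0x71
body[5] add  r3, r0, r2 → r3=0xfc
body[6] mov  r3, #0x8f → r3=0x8f
body[7] mov  r4, #0x47 → r4=0x47
epilogue: pop r4=0xb1, sp=0x8f
prologue pushed ['r4'] at ['0x8e']

MEM = 0xb1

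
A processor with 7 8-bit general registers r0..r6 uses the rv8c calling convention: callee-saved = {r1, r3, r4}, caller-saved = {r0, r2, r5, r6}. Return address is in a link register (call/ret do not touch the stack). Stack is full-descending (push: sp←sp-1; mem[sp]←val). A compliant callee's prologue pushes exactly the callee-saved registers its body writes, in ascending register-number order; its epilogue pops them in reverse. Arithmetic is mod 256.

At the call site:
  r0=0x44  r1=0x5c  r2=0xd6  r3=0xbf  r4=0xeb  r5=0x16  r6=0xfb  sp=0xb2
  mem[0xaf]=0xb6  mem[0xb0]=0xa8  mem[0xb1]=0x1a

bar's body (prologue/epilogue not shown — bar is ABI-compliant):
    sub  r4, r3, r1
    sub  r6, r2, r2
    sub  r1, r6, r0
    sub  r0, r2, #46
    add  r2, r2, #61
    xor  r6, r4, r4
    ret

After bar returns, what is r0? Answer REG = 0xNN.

REG = 0xa8

prologue: push r1 -> mem[0xb1]=0x5c, sp=0xb1
prologue: push r4 -> mem[0xb0]=0xeb, sp=0xb0
body[0] sub  r4, r3, r1 -> r4=0x63
body[1] sub  r6, r2, r2 -> r6=0x00
body[2] sub  r1, r6, r0 -> r1=0xbc
body[3] sub  r0, r2, #46 -> r0=0xa8
body[4] add  r2, r2, #61 -> r2=0x13
body[5] xor  r6, r4, r4 -> r6=0x00
epilogue: pop r4=0xeb, sp=0xb1
epilogue: pop r1=0x5c, sp=0xb2
r0 is caller-saved -> body value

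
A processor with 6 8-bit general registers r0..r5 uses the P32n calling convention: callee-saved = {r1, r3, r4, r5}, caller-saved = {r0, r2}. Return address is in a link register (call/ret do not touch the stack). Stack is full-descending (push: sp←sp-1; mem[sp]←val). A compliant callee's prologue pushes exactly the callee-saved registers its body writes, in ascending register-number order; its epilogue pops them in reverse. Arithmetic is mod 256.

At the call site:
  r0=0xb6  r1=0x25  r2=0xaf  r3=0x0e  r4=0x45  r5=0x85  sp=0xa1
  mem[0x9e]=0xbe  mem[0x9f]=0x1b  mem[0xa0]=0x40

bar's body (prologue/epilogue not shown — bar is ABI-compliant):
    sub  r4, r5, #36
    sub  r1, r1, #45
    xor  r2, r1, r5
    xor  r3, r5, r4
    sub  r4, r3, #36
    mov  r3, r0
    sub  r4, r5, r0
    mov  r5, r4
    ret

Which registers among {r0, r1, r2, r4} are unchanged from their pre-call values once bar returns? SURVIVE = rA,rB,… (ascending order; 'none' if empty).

SURVIVE = r0,r1,r4

prologue: push r1 -> mem[0xa0]=0x25, sp=0xa0
prologue: push r3 -> mem[0x9f]=0x0e, sp=0x9f
prologue: push r4 -> mem[0x9e]=0x45, sp=0x9e
prologue: push r5 -> mem[0x9d]=0x85, sp=0x9d
body[0] sub  r4, r5, #36 -> r4=0x61
body[1] sub  r1, r1, #45 -> r1=0xf8
body[2] xor  r2, r1, r5 -> r2=0x7d
body[3] xor  r3, r5, r4 -> r3=0xe4
body[4] sub  r4, r3, #36 -> r4=0xc0
body[5] mov  r3, r0 -> r3=0xb6
body[6] sub  r4, r5, r0 -> r4=0xcf
body[7] mov  r5, r4 -> r5=0xcf
epilogue: pop r5=0x85, sp=0x9e
epilogue: pop r4=0x45, sp=0x9f
epilogue: pop r3=0x0e, sp=0xa0
epilogue: pop r1=0x25, sp=0xa1
r0: caller-saved, written=False
r1: callee-saved, written=True
r2: caller-saved, written=True
r4: callee-saved, written=True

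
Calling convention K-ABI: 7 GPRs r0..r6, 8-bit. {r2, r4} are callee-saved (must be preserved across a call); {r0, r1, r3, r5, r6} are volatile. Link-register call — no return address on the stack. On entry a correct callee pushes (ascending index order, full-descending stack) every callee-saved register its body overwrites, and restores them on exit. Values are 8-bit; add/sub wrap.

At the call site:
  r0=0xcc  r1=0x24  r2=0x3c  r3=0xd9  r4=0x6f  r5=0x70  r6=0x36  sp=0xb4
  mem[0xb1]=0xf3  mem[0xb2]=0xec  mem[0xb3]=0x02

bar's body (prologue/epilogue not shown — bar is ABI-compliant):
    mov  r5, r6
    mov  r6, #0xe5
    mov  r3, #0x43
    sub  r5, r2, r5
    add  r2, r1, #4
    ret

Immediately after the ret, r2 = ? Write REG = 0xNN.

prologue: push r2 -> mem[0xb3]=0x3c, sp=0xb3
body[0] mov  r5, r6 -> r5=0x36
body[1] mov  r6, #0xe5 -> r6=0xe5
body[2] mov  r3, #0x43 -> r3=0x43
body[3] sub  r5, r2, r5 -> r5=0x06
body[4] add  r2, r1, #4 -> r2=0x28
epilogue: pop r2=0x3c, sp=0xb4
r2 is callee-saved -> restored

REG = 0x3c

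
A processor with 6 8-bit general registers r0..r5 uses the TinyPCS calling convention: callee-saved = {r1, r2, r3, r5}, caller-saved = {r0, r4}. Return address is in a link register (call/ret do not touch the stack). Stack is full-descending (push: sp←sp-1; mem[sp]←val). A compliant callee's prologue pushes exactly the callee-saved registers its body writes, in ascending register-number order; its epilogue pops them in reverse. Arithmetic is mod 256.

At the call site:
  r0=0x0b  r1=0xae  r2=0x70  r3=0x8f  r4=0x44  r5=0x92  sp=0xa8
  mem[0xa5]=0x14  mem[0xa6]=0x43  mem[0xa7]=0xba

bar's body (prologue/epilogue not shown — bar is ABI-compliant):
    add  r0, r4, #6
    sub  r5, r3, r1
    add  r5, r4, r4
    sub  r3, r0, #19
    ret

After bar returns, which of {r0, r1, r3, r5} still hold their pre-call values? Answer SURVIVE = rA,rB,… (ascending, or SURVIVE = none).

prologue: push r3 -> mem[0xa7]=0x8f, sp=0xa7
prologue: push r5 -> mem[0xa6]=0x92, sp=0xa6
body[0] add  r0, r4, #6 -> r0=0x4a
body[1] sub  r5, r3, r1 -> r5=0xe1
body[2] add  r5, r4, r4 -> r5=0x88
body[3] sub  r3, r0, #19 -> r3=0x37
epilogue: pop r5=0x92, sp=0xa7
epilogue: pop r3=0x8f, sp=0xa8
r0: caller-saved, written=True
r1: callee-saved, written=False
r3: callee-saved, written=True
r5: callee-saved, written=True

SURVIVE = r1,r3,r5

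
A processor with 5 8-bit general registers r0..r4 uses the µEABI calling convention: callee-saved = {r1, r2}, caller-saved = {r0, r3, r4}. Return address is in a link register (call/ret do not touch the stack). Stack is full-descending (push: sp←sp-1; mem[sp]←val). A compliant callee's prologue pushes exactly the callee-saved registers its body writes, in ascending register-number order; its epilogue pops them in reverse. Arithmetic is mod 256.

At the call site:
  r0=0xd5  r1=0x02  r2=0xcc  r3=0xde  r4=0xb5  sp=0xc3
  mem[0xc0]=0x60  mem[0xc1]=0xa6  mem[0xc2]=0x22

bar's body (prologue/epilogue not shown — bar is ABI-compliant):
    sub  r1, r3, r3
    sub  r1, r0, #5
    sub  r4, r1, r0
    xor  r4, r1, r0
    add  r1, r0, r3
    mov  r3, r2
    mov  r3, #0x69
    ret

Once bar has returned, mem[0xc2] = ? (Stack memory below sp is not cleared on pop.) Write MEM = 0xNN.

MEM = 0x02

prologue: push r1 -> mem[0xc2]=0x02, sp=0xc2
body[0] sub  r1, r3, r3 -> r1=0x00
body[1] sub  r1, r0, #5 -> r1=0xd0
body[2] sub  r4, r1, r0 -> r4=0xfb
body[3] xor  r4, r1, r0 -> r4=0x05
body[4] add  r1, r0, r3 -> r1=0xb3
body[5] mov  r3, r2 -> r3=0xcc
body[6] mov  r3, #0x69 -> r3=0x69
epilogue: pop r1=0x02, sp=0xc3
prologue pushed ['r1'] at ['0xc2']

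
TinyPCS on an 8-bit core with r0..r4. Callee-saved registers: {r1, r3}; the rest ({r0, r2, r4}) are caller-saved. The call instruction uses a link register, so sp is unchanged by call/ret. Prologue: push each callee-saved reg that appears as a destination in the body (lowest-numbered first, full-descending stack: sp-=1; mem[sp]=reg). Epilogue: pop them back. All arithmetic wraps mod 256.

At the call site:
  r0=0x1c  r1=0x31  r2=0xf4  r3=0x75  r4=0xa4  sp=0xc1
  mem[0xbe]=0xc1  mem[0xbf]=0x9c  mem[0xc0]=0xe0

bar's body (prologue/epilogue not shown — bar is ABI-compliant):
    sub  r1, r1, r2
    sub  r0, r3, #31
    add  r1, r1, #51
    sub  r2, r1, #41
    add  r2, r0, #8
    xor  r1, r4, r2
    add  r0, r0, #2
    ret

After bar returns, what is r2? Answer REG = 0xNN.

REG = 0x5e

prologue: push r1 → mem[0xc0]=0x31, sp=0xc0
body[0] sub  r1, r1, r2 → r1=0x3d
body[1] sub  r0, r3, #31 → r0=0x56
body[2] add  r1, r1, #51 → r1=0x70
body[3] sub  r2, r1, #41 → r2=0x47
body[4] add  r2, r0, #8 → r2=0x5e
body[5] xor  r1, r4, r2 → r1=0xfa
body[6] add  r0, r0, #2 → r0=0x58
epilogue: pop r1=0x31, sp=0xc1
r2 is caller-saved → body value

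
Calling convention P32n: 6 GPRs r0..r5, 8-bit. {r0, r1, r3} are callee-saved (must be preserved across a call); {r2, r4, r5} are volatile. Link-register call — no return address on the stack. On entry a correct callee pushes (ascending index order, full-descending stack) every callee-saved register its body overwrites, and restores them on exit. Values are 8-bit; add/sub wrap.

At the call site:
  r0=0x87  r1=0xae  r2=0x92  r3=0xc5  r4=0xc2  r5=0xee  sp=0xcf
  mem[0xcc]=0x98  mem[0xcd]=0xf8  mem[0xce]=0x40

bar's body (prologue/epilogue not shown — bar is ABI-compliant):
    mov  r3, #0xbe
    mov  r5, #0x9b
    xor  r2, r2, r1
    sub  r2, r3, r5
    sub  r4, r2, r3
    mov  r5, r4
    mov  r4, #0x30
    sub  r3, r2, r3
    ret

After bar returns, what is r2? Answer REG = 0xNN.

REG = 0x23

prologue: push r3 -> mem[0xce]=0xc5, sp=0xce
body[0] mov  r3, #0xbe -> r3=0xbe
body[1] mov  r5, #0x9b -> r5=0x9b
body[2] xor  r2, r2, r1 -> r2=0x3c
body[3] sub  r2, r3, r5 -> r2=0x23
body[4] sub  r4, r2, r3 -> r4=0x65
body[5] mov  r5, r4 -> r5=0x65
body[6] mov  r4, #0x30 -> r4=0x30
body[7] sub  r3, r2, r3 -> r3=0x65
epilogue: pop r3=0xc5, sp=0xcf
r2 is caller-saved -> body value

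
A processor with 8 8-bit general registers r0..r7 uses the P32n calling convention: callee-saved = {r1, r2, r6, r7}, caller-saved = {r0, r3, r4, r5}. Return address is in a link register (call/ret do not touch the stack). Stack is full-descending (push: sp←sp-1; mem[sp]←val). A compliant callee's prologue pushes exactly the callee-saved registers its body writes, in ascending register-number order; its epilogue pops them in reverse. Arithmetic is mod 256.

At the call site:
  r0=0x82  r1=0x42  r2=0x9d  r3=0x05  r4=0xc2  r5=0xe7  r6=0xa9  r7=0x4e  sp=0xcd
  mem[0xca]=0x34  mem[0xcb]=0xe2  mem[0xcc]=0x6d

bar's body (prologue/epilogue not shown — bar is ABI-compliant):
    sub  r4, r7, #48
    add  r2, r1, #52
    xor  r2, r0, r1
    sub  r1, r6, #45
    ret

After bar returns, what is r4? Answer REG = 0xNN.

REG = 0x1e

prologue: push r1 → mem[0xcc]=0x42, sp=0xcc
prologue: push r2 → mem[0xcb]=0x9d, sp=0xcb
body[0] sub  r4, r7, #48 → r4=0x1e
body[1] add  r2, r1, #52 → r2=0x76
body[2] xor  r2, r0, r1 → r2=0xc0
body[3] sub  r1, r6, #45 → r1=0x7c
epilogue: pop r2=0x9d, sp=0xcc
epilogue: pop r1=0x42, sp=0xcd
r4 is caller-saved → body value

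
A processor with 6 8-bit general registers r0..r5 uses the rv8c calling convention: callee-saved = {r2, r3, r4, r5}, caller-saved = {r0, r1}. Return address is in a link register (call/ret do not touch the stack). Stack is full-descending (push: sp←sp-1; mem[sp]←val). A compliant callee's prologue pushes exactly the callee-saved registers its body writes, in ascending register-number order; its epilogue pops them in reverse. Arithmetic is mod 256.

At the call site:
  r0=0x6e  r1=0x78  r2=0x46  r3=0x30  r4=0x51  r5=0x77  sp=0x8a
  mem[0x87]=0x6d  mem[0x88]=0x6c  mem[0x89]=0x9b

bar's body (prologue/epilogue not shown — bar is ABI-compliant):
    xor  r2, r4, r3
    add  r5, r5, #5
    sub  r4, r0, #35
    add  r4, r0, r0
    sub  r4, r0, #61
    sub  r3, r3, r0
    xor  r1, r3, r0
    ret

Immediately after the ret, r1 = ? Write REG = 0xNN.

REG = 0xac

prologue: push r2 → mem[0x89]=0x46, sp=0x89
prologue: push r3 → mem[0x88]=0x30, sp=0x88
prologue: push r4 → mem[0x87]=0x51, sp=0x87
prologue: push r5 → mem[0x86]=0x77, sp=0x86
body[0] xor  r2, r4, r3 → r2=0x61
body[1] add  r5, r5, #5 → r5=0x7c
body[2] sub  r4, r0, #35 → r4=0x4b
body[3] add  r4, r0, r0 → r4=0xdc
body[4] sub  r4, r0, #61 → r4=0x31
body[5] sub  r3, r3, r0 → r3=0xc2
body[6] xor  r1, r3, r0 → r1=0xac
epilogue: pop r5=0x77, sp=0x87
epilogue: pop r4=0x51, sp=0x88
epilogue: pop r3=0x30, sp=0x89
epilogue: pop r2=0x46, sp=0x8a
r1 is caller-saved → body value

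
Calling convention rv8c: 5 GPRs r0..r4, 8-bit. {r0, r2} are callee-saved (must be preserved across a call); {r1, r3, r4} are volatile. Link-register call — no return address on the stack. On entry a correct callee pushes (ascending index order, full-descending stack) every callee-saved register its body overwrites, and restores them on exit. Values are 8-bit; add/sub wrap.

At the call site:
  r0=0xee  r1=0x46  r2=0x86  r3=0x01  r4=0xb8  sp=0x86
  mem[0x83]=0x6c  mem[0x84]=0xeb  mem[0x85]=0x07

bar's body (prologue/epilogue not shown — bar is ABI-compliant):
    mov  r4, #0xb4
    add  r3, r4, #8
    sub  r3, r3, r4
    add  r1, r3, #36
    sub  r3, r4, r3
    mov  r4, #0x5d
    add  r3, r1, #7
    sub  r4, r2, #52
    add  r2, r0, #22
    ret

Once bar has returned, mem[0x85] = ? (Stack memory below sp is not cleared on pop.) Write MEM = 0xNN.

MEM = 0x86

prologue: push r2 -> mem[0x85]=0x86, sp=0x85
body[0] mov  r4, #0xb4 -> r4=0xb4
body[1] add  r3, r4, #8 -> r3=0xbc
body[2] sub  r3, r3, r4 -> r3=0x08
body[3] add  r1, r3, #36 -> r1=0x2c
body[4] sub  r3, r4, r3 -> r3=0xac
body[5] mov  r4, #0x5d -> r4=0x5d
body[6] add  r3, r1, #7 -> r3=0x33
body[7] sub  r4, r2, #52 -> r4=0x52
body[8] add  r2, r0, #22 -> r2=0x04
epilogue: pop r2=0x86, sp=0x86
prologue pushed ['r2'] at ['0x85']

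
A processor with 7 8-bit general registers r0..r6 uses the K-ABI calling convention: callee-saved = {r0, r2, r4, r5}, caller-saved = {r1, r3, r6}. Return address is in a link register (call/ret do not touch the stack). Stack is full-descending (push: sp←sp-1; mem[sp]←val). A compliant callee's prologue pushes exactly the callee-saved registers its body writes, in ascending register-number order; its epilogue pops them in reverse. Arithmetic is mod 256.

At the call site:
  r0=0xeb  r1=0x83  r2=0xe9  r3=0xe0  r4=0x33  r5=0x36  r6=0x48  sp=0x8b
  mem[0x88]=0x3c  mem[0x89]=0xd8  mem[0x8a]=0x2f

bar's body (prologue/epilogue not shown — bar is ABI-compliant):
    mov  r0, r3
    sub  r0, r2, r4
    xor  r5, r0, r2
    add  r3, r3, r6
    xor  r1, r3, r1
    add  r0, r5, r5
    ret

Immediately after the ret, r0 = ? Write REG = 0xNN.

REG = 0xeb

prologue: push r0 -> mem[0x8a]=0xeb, sp=0x8a
prologue: push r5 -> mem[0x89]=0x36, sp=0x89
body[0] mov  r0, r3 -> r0=0xe0
body[1] sub  r0, r2, r4 -> r0=0xb6
body[2] xor  r5, r0, r2 -> r5=0x5f
body[3] add  r3, r3, r6 -> r3=0x28
body[4] xor  r1, r3, r1 -> r1=0xab
body[5] add  r0, r5, r5 -> r0=0xbe
epilogue: pop r5=0x36, sp=0x8a
epilogue: pop r0=0xeb, sp=0x8b
r0 is callee-saved -> restored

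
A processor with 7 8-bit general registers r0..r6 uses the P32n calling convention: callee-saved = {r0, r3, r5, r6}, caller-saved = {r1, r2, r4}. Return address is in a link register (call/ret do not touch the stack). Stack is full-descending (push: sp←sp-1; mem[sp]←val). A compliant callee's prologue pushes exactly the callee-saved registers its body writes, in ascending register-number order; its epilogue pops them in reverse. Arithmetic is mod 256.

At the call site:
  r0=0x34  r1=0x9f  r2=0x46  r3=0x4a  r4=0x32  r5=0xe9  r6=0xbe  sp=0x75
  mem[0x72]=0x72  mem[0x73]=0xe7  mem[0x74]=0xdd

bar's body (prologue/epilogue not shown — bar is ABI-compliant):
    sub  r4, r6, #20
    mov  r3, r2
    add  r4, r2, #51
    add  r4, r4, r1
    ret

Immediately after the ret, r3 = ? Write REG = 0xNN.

REG = 0x4a

prologue: push r3 → mem[0x74]=0x4a, sp=0x74
body[0] sub  r4, r6, #20 → r4=0xaa
body[1] mov  r3, r2 → r3=0x46
body[2] add  r4, r2, #51 → r4=0x79
body[3] add  r4, r4, r1 → r4=0x18
epilogue: pop r3=0x4a, sp=0x75
r3 is callee-saved → restored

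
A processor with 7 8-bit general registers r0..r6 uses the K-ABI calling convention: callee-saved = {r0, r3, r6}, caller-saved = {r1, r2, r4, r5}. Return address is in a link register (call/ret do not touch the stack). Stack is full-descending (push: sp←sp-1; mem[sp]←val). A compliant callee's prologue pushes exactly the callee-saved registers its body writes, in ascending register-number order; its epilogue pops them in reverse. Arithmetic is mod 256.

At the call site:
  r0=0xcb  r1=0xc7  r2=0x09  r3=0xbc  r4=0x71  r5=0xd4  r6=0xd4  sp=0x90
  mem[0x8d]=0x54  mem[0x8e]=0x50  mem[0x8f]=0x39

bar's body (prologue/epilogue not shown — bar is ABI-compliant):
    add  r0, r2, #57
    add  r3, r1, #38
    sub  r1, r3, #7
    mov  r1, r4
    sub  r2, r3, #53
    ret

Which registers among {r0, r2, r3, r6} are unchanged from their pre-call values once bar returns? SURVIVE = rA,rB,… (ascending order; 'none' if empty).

SURVIVE = r0,r3,r6

prologue: push r0 → mem[0x8f]=0xcb, sp=0x8f
prologue: push r3 → mem[0x8e]=0xbc, sp=0x8e
body[0] add  r0, r2, #57 → r0=0x42
body[1] add  r3, r1, #38 → r3=0xed
body[2] sub  r1, r3, #7 → r1=0xe6
body[3] mov  r1, r4 → r1=0x71
body[4] sub  r2, r3, #53 → r2=0xb8
epilogue: pop r3=0xbc, sp=0x8f
epilogue: pop r0=0xcb, sp=0x90
r0: callee-saved, written=True
r2: caller-saved, written=True
r3: callee-saved, written=True
r6: callee-saved, written=False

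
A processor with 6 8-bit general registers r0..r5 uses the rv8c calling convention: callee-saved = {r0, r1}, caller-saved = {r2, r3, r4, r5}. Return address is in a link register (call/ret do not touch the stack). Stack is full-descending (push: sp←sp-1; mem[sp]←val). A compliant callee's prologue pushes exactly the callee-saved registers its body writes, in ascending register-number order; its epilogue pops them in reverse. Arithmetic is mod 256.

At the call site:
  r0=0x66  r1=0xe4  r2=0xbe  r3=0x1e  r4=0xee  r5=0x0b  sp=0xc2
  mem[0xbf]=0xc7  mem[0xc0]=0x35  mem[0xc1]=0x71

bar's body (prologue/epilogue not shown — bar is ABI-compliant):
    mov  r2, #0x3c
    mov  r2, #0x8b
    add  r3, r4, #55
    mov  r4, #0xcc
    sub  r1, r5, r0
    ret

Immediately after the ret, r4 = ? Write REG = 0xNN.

REG = 0xcc

prologue: push r1 → mem[0xc1]=0xe4, sp=0xc1
body[0] mov  r2, #0x3c → r2=0x3c
body[1] mov  r2, #0x8b → r2=0x8b
body[2] add  r3, r4, #55 → r3=0x25
body[3] mov  r4, #0xcc → r4=0xcc
body[4] sub  r1, r5, r0 → r1=0xa5
epilogue: pop r1=0xe4, sp=0xc2
r4 is caller-saved → body value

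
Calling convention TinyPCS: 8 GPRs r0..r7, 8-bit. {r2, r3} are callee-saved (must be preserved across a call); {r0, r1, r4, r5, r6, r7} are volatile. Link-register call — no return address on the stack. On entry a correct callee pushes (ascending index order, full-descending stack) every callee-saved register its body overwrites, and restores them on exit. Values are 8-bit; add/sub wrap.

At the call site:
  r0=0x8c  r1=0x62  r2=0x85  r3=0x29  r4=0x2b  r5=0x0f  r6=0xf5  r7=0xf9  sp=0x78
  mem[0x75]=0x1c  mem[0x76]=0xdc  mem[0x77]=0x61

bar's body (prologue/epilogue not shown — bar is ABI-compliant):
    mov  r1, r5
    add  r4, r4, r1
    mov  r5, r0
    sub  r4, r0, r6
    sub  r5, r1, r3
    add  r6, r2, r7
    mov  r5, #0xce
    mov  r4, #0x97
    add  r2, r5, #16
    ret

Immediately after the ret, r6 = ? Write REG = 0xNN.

prologue: push r2 -> mem[0x77]=0x85, sp=0x77
body[0] mov  r1, r5 -> r1=0x0f
body[1] add  r4, r4, r1 -> r4=0x3a
body[2] mov  r5, r0 -> r5=0x8c
body[3] sub  r4, r0, r6 -> r4=0x97
body[4] sub  r5, r1, r3 -> r5=0xe6
body[5] add  r6, r2, r7 -> r6=0x7e
body[6] mov  r5, #0xce -> r5=0xce
body[7] mov  r4, #0x97 -> r4=0x97
body[8] add  r2, r5, #16 -> r2=0xde
epilogue: pop r2=0x85, sp=0x78
r6 is caller-saved -> body value

REG = 0x7e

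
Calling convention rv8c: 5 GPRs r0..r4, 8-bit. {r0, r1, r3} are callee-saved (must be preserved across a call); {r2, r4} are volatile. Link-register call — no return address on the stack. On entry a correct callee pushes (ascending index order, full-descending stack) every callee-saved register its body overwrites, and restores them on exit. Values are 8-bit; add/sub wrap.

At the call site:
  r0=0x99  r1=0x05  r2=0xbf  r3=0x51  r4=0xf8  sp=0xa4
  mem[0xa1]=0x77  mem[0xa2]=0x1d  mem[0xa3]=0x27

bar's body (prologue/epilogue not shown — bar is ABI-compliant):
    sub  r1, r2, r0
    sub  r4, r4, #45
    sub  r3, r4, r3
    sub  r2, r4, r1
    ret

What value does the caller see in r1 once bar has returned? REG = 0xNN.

REG = 0x05

prologue: push r1 → mem[0xa3]=0x05, sp=0xa3
prologue: push r3 → mem[0xa2]=0x51, sp=0xa2
body[0] sub  r1, r2, r0 → r1=0x26
body[1] sub  r4, r4, #45 → r4=0xcb
body[2] sub  r3, r4, r3 → r3=0x7a
body[3] sub  r2, r4, r1 → r2=0xa5
epilogue: pop r3=0x51, sp=0xa3
epilogue: pop r1=0x05, sp=0xa4
r1 is callee-saved → restored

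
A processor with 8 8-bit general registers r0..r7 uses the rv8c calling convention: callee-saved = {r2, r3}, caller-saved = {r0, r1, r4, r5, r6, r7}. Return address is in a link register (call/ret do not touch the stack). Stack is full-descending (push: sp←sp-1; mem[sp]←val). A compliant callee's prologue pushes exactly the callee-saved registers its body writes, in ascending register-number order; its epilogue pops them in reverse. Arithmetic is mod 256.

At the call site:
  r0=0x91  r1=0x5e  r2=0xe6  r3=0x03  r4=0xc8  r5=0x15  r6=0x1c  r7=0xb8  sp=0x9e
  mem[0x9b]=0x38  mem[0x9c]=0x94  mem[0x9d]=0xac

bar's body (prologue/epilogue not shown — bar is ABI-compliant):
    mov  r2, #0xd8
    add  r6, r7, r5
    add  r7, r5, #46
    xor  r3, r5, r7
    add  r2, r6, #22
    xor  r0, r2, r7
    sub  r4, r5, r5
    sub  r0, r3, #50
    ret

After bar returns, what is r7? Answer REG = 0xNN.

REG = 0x43

prologue: push r2 -> mem[0x9d]=0xe6, sp=0x9d
prologue: push r3 -> mem[0x9c]=0x03, sp=0x9c
body[0] mov  r2, #0xd8 -> r2=0xd8
body[1] add  r6, r7, r5 -> r6=0xcd
body[2] add  r7, r5, #46 -> r7=0x43
body[3] xor  r3, r5, r7 -> r3=0x56
body[4] add  r2, r6, #22 -> r2=0xe3
body[5] xor  r0, r2, r7 -> r0=0xa0
body[6] sub  r4, r5, r5 -> r4=0x00
body[7] sub  r0, r3, #50 -> r0=0x24
epilogue: pop r3=0x03, sp=0x9d
epilogue: pop r2=0xe6, sp=0x9e
r7 is caller-saved -> body value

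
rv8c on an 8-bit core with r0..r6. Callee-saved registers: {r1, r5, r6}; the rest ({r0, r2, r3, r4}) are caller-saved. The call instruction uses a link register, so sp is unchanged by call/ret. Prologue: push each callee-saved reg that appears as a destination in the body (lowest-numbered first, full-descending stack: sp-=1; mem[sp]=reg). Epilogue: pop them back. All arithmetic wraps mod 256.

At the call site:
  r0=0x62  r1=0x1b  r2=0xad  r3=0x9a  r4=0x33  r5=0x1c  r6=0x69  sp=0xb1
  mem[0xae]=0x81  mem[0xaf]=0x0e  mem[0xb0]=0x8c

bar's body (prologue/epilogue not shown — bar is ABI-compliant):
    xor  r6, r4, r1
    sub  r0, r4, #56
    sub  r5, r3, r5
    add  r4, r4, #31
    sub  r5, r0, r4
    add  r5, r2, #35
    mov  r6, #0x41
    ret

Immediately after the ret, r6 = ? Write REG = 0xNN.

REG = 0x69

prologue: push r5 → mem[0xb0]=0x1c, sp=0xb0
prologue: push r6 → mem[0xaf]=0x69, sp=0xaf
body[0] xor  r6, r4, r1 → r6=0x28
body[1] sub  r0, r4, #56 → r0=0xfb
body[2] sub  r5, r3, r5 → r5=0x7e
body[3] add  r4, r4, #31 → r4=0x52
body[4] sub  r5, r0, r4 → r5=0xa9
body[5] add  r5, r2, #35 → r5=0xd0
body[6] mov  r6, #0x41 → r6=0x41
epilogue: pop r6=0x69, sp=0xb0
epilogue: pop r5=0x1c, sp=0xb1
r6 is callee-saved → restored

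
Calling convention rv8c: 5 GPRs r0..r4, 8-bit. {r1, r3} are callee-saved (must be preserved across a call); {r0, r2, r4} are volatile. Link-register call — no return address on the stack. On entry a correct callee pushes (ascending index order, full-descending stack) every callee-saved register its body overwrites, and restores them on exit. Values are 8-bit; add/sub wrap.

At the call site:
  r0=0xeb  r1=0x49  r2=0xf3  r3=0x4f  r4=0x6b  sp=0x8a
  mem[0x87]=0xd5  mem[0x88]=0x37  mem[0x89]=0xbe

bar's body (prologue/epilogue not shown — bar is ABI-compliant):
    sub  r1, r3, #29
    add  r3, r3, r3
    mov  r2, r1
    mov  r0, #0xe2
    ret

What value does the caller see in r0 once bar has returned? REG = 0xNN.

prologue: push r1 → mem[0x89]=0x49, sp=0x89
prologue: push r3 → mem[0x88]=0x4f, sp=0x88
body[0] sub  r1, r3, #29 → r1=0x32
body[1] add  r3, r3, r3 → r3=0x9e
body[2] mov  r2, r1 → r2=0x32
body[3] mov  r0, #0xe2 → r0=0xe2
epilogue: pop r3=0x4f, sp=0x89
epilogue: pop r1=0x49, sp=0x8a
r0 is caller-saved → body value

REG = 0xe2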